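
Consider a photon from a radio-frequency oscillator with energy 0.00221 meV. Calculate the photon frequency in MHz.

534 MHz

In SI units: E = 0.00221 meV = 3.5408e-25 J.
For a photon f = E/h, so f = 5.344e8 Hz.
Converting to MHz: f = 534.4 MHz ≈ 534 MHz.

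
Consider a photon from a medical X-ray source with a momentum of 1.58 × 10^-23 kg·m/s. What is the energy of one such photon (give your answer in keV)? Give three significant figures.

Use c = 2.99792458 × 10^8 m/s, 1 eV = 1.602176634 × 10^-19 J.
Since E = pc for a photon, E = 4.737 × 10^-15 J.
Converting to keV: E = 29.56 keV ≈ 29.6 keV.

29.6 keV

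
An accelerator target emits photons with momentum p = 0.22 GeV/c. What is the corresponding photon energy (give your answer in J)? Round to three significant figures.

3.52e-11 J

(c = 2.99792458e8 m/s, 1 eV = 1.602176634e-19 J.)
In SI units: p = 0.22 GeV/c = 1.1757e-19 kg·m/s.
Since E = pc for a photon, E = 3.525e-11 J.
So E ≈ 3.52e-11 J.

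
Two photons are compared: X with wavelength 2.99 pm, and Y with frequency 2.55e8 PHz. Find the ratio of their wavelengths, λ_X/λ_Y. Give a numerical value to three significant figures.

λ_X = 2.990e-12 m (from wavelength = 2.99 pm, via λ given directly).
λ_Y = 1.176e-15 m (from frequency = 2.55e8 PHz, via λ = c/f).
Ratio = 2.990e-12 / 1.176e-15 = 2540.

2540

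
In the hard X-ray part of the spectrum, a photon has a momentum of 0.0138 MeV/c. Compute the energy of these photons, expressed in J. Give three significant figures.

2.21·10^-15 J

Use c = 2.99792458·10^8 m/s, 1 eV = 1.602176634·10^-19 J.
First convert: p = 0.0138 MeV/c = 7.3751·10^-24 kg·m/s.
Apply E = pc: E = 2.211·10^-15 J.
So E ≈ 2.21·10^-15 J.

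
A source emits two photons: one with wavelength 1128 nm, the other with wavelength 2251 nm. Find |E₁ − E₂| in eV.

0.548 eV

Using E = hc/λ: E₁ = 1.7610 × 10^-19 J, E₂ = 8.8247 × 10^-20 J.
|ΔE| = |1.7610 × 10^-19 − 8.8247 × 10^-20| = 8.79 × 10^-20 J = 0.548 eV.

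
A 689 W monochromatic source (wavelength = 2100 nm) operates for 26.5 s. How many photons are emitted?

1.93e23 photons

Total energy: E_total = P·t = 689 × 26.5 = 18260 J.
Per-photon energy: E = 9.459e-20 J.
N = E_total / E_photon = 1.93e23.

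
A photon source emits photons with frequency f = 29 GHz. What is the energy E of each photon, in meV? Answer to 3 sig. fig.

0.120 meV

Convert to SI: f = 29 GHz = 2.9 × 10^10 Hz.
For a photon E = hf, so E = 1.922 × 10^-23 J.
Converting to meV: E = 0.1199 meV ≈ 0.120 meV.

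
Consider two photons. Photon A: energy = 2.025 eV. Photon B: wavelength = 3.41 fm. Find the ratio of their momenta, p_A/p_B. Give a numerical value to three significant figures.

5.57 × 10^-9

p_A = 1.082 × 10^-27 kg·m/s (from energy = 2.025 eV, via p = E/c).
p_B = 1.943 × 10^-19 kg·m/s (from wavelength = 3.41 fm, via p = h/λ).
Ratio = 1.082 × 10^-27 / 1.943 × 10^-19 = 5.57 × 10^-9.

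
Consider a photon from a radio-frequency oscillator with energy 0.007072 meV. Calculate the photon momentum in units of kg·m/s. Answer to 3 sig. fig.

(c = 2.99792458e8 m/s, 1 eV = 1.602176634e-19 J.)
Convert to SI: E = 0.007072 meV = 1.1331e-24 J.
The photon relation is p = E/c, giving p = 3.779e-33 kg·m/s.
So p ≈ 3.78e-33 kg·m/s.

3.78e-33 kg·m/s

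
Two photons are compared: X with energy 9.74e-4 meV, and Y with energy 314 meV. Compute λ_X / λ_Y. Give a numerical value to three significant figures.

λ_X = 1.273 m (from energy = 9.74e-4 meV, via λ = hc/E).
λ_Y = 3.949e-6 m (from energy = 314 meV, via λ = hc/E).
Ratio = 1.273 / 3.949e-6 = 3.22e5.

3.22e5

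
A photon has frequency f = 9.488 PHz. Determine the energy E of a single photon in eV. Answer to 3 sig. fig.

39.2 eV

(h = 6.62607015 × 10^-34 J·s, 1 eV = 1.602176634 × 10^-19 J.)
In SI units: f = 9.488 PHz = 9.488 × 10^15 Hz.
For a photon E = hf, so E = 6.287 × 10^-18 J.
Converting to eV: E = 39.24 eV ≈ 39.2 eV.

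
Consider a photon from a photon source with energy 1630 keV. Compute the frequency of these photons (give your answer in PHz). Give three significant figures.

3.94 × 10^5 PHz

Convert to SI: E = 1630 keV = 2.6115 × 10^-13 J.
The photon relation is f = E/h, giving f = 3.941 × 10^20 Hz.
Converting to PHz: f = 394100 PHz ≈ 3.94 × 10^5 PHz.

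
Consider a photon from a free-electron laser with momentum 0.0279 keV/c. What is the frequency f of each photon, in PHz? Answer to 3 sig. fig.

6.75 PHz

(h = 6.62607015 × 10^-34 J·s, c = 2.99792458 × 10^8 m/s, 1 eV = 1.602176634 × 10^-19 J.)
Convert to SI: p = 0.0279 keV/c = 1.4911 × 10^-26 kg·m/s.
The photon relation is f = pc/h, giving f = 6.746 × 10^15 Hz.
Converting to PHz: f = 6.746 PHz ≈ 6.75 PHz.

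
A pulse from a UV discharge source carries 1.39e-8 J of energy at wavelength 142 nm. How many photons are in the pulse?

Per-photon energy: E = 1.399e-18 J (from wavelength = 142 nm).
N = E_total / E_photon = 1.39e-8 J / 1.399e-18 J = 9.94e9.

9.94e9 photons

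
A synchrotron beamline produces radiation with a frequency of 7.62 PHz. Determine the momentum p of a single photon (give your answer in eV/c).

31.5 eV/c

(h = 6.62607015 × 10^-34 J·s, c = 2.99792458 × 10^8 m/s, 1 eV = 1.602176634 × 10^-19 J.)
In SI units: f = 7.62 PHz = 7.62 × 10^15 Hz.
The photon relation is p = hf/c, giving p = 1.684 × 10^-26 kg·m/s.
Converting to eV/c: p = 31.51 eV/c ≈ 31.5 eV/c.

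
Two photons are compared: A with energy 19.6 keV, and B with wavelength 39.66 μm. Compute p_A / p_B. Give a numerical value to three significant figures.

6.27 × 10^5

p_A = 1.047 × 10^-23 kg·m/s (from energy = 19.6 keV, via p = E/c).
p_B = 1.671 × 10^-29 kg·m/s (from wavelength = 39.66 μm, via p = h/λ).
Ratio = 1.047 × 10^-23 / 1.671 × 10^-29 = 6.27 × 10^5.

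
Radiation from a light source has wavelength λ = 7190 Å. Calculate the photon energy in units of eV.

1.72 eV

In SI units: λ = 7190 Å = 7.19e-7 m.
Apply E = hc/λ: E = 2.763e-19 J.
Converting to eV: E = 1.724 eV ≈ 1.72 eV.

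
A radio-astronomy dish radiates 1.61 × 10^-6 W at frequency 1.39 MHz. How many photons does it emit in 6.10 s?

1.07 × 10^22 photons

Total energy: E_total = P·t = 1.61 × 10^-6 × 6.10 = 9.821 × 10^-6 J.
Per-photon energy: E = 9.210 × 10^-28 J.
N = E_total / E_photon = 1.07 × 10^22.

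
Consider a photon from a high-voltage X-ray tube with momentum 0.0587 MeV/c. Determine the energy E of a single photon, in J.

9.40 × 10^-15 J

First convert: p = 0.0587 MeV/c = 3.1371 × 10^-23 kg·m/s.
The photon relation is E = pc, giving E = 9.405 × 10^-15 J.
So E ≈ 9.40 × 10^-15 J.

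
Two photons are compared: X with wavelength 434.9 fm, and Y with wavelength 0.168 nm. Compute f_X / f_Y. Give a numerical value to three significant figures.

386

f_X = 6.893e20 Hz (from wavelength = 434.9 fm, via f = c/λ).
f_Y = 1.784e18 Hz (from wavelength = 0.168 nm, via f = c/λ).
Ratio = 6.893e20 / 1.784e18 = 386.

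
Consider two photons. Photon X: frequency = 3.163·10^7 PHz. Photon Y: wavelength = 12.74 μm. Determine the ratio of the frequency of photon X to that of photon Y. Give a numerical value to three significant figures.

f_X = 3.163·10^22 Hz (from frequency = 3.163·10^7 PHz, via f given directly).
f_Y = 2.353·10^13 Hz (from wavelength = 12.74 μm, via f = c/λ).
Ratio = 3.163·10^22 / 2.353·10^13 = 1.34·10^9.

1.34·10^9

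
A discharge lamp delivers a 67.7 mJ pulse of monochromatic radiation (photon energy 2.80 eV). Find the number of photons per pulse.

1.51e17 photons

Per-photon energy: E = 4.486e-19 J (from energy = 2.80 eV).
N = E_total / E_photon = 0.0677 J / 4.486e-19 J = 1.51e17.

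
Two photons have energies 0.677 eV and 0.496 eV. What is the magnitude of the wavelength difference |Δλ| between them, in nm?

Using λ = hc/E: λ₁ = 1.831 × 10^-6 m, λ₂ = 2.500 × 10^-6 m.
|Δλ| = |1.831 × 10^-6 − 2.500 × 10^-6| = 6.68 × 10^-7 m = 668 nm.

668 nm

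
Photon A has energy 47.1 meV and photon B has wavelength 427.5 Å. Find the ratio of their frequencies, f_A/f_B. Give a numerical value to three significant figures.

1.62e-3

f_A = 1.139e13 Hz (from energy = 47.1 meV, via f = E/h).
f_B = 7.013e15 Hz (from wavelength = 427.5 Å, via f = c/λ).
Ratio = 1.139e13 / 7.013e15 = 1.62e-3.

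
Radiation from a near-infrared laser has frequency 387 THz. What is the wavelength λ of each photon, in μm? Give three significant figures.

0.775 μm

In SI units: f = 387 THz = 3.87 × 10^14 Hz.
Since λ = c/f for a photon, λ = 7.747 × 10^-7 m.
Converting to μm: λ = 0.7747 μm ≈ 0.775 μm.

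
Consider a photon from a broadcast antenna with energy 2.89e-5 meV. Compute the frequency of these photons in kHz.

6990 kHz

In SI units: E = 2.89e-5 meV = 4.6303e-27 J.
Apply f = E/h: f = 6.988e6 Hz.
Converting to kHz: f = 6988 kHz ≈ 6990 kHz.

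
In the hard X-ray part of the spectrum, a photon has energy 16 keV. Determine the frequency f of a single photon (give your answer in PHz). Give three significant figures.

3870 PHz

In SI units: E = 16 keV = 2.5635e-15 J.
Apply f = E/h: f = 3.869e18 Hz.
Converting to PHz: f = 3869 PHz ≈ 3870 PHz.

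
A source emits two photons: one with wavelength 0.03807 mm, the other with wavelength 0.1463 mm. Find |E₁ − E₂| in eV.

0.0241 eV

Using E = hc/λ: E₁ = 5.2179 × 10^-21 J, E₂ = 1.3578 × 10^-21 J.
|ΔE| = |5.2179 × 10^-21 − 1.3578 × 10^-21| = 3.86 × 10^-21 J = 0.0241 eV.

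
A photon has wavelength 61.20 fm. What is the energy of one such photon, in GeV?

(h = 6.62607015 × 10^-34 J·s, c = 2.99792458 × 10^8 m/s, 1 eV = 1.602176634 × 10^-19 J.)
In SI units: λ = 61.20 fm = 6.120 × 10^-14 m.
For a photon E = hc/λ, so E = 3.246 × 10^-12 J.
Converting to GeV: E = 0.02026 GeV ≈ 0.0203 GeV.

0.0203 GeV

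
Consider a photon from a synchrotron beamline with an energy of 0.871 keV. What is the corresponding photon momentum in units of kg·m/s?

Convert to SI: E = 0.871 keV = 1.3955e-16 J.
The photon relation is p = E/c, giving p = 4.655e-25 kg·m/s.
So p ≈ 4.65e-25 kg·m/s.

4.65e-25 kg·m/s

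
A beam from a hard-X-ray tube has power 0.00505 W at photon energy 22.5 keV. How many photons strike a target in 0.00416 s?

Total energy: E_total = P·t = 0.00505 × 0.00416 = 2.101e-5 J.
Per-photon energy: E = 3.605e-15 J.
N = E_total / E_photon = 5.83e9.

5.83e9 photons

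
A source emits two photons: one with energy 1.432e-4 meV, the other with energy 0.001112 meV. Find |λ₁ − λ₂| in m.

Using λ = hc/E: λ₁ = 8.6581 m, λ₂ = 1.1150 m.
|Δλ| = |8.6581 − 1.1150| = 7.54 m.

7.54 m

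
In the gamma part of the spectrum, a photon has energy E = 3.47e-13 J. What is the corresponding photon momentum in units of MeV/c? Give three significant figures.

Since p = E/c for a photon, p = 1.157e-21 kg·m/s.
Converting to MeV/c: p = 2.166 MeV/c ≈ 2.17 MeV/c.

2.17 MeV/c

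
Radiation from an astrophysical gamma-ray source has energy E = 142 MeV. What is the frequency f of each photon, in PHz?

3.43 × 10^7 PHz

First convert: E = 142 MeV = 2.2751 × 10^-11 J.
Apply f = E/h: f = 3.434 × 10^22 Hz.
Converting to PHz: f = 3.434 × 10^7 PHz ≈ 3.43 × 10^7 PHz.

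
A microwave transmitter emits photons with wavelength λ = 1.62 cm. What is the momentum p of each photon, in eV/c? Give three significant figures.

(h = 6.62607015e-34 J·s, c = 2.99792458e8 m/s, 1 eV = 1.602176634e-19 J.)
First convert: λ = 1.62 cm = 0.0162 m.
For a photon p = h/λ, so p = 4.090e-32 kg·m/s.
Converting to eV/c: p = 7.653e-5 eV/c ≈ 7.65e-5 eV/c.

7.65e-5 eV/c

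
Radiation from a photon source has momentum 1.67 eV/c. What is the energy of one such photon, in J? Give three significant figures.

2.68 × 10^-19 J

Use c = 2.99792458 × 10^8 m/s, 1 eV = 1.602176634 × 10^-19 J.
In SI units: p = 1.67 eV/c = 8.9250 × 10^-28 kg·m/s.
For a photon E = pc, so E = 2.676 × 10^-19 J.
So E ≈ 2.68 × 10^-19 J.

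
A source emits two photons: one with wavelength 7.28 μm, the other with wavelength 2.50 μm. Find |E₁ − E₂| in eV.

0.326 eV

Using E = hc/λ: E₁ = 2.729e-20 J, E₂ = 7.946e-20 J.
|ΔE| = |2.729e-20 − 7.946e-20| = 5.22e-20 J = 0.326 eV.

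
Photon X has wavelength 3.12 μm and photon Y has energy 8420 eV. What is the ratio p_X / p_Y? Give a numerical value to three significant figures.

4.72 × 10^-5

p_X = 2.124 × 10^-28 kg·m/s (from wavelength = 3.12 μm, via p = h/λ).
p_Y = 4.500 × 10^-24 kg·m/s (from energy = 8420 eV, via p = E/c).
Ratio = 2.124 × 10^-28 / 4.500 × 10^-24 = 4.72 × 10^-5.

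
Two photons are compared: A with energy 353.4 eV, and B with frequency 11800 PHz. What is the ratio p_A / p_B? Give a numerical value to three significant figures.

p_A = 1.889e-25 kg·m/s (from energy = 353.4 eV, via p = E/c).
p_B = 2.608e-23 kg·m/s (from frequency = 11800 PHz, via p = hf/c).
Ratio = 1.889e-25 / 2.608e-23 = 7.24e-3.

7.24e-3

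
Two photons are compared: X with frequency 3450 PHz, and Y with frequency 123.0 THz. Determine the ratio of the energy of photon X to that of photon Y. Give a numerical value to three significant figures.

E_X = 2.286 × 10^-15 J (from frequency = 3450 PHz, via E = hf).
E_Y = 8.150 × 10^-20 J (from frequency = 123.0 THz, via E = hf).
Ratio = 2.286 × 10^-15 / 8.150 × 10^-20 = 2.80 × 10^4.

2.80 × 10^4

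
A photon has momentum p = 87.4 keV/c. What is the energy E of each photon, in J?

1.40e-14 J

Convert to SI: p = 87.4 keV/c = 4.6709e-23 kg·m/s.
For a photon E = pc, so E = 1.400e-14 J.
So E ≈ 1.40e-14 J.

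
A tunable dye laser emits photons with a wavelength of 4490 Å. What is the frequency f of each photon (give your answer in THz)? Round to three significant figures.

Use c = 2.99792458 × 10^8 m/s.
Convert to SI: λ = 4490 Å = 4.49 × 10^-7 m.
For a photon f = c/λ, so f = 6.677 × 10^14 Hz.
Converting to THz: f = 667.7 THz ≈ 668 THz.

668 THz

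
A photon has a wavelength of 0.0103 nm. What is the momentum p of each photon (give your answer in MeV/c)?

(h = 6.62607015·10^-34 J·s, c = 2.99792458·10^8 m/s, 1 eV = 1.602176634·10^-19 J.)
In SI units: λ = 0.0103 nm = 1.03·10^-11 m.
Apply p = h/λ: p = 6.433·10^-23 kg·m/s.
Converting to MeV/c: p = 0.1204 MeV/c ≈ 0.120 MeV/c.

0.120 MeV/c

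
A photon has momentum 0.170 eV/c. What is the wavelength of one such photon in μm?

Take h = 6.62607015·10^-34 J·s, c = 2.99792458·10^8 m/s, 1 eV = 1.602176634·10^-19 J.
First convert: p = 0.170 eV/c = 9.0853·10^-29 kg·m/s.
Apply λ = h/p: λ = 7.293·10^-6 m.
Converting to μm: λ = 7.293 μm ≈ 7.29 μm.

7.29 μm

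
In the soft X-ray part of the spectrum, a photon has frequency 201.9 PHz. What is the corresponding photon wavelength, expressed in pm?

First convert: f = 201.9 PHz = 2.019e17 Hz.
For a photon λ = c/f, so λ = 1.485e-9 m.
Converting to pm: λ = 1485 pm ≈ 1480 pm.

1480 pm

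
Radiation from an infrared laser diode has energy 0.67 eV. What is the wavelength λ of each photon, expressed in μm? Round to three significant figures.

1.85 μm

Take h = 6.62607015e-34 J·s, c = 2.99792458e8 m/s, 1 eV = 1.602176634e-19 J.
In SI units: E = 0.67 eV = 1.0735e-19 J.
For a photon λ = hc/E, so λ = 1.851e-6 m.
Converting to μm: λ = 1.851 μm ≈ 1.85 μm.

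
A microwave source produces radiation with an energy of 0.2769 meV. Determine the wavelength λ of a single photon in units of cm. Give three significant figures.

0.448 cm

(h = 6.62607015e-34 J·s, c = 2.99792458e8 m/s, 1 eV = 1.602176634e-19 J.)
In SI units: E = 0.2769 meV = 4.4364e-23 J.
Apply λ = hc/E: λ = 0.004478 m.
Converting to cm: λ = 0.4478 cm ≈ 0.448 cm.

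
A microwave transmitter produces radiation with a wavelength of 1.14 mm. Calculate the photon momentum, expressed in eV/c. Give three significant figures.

1.09 × 10^-3 eV/c

In SI units: λ = 1.14 mm = 0.00114 m.
For a photon p = h/λ, so p = 5.812 × 10^-31 kg·m/s.
Converting to eV/c: p = 0.001088 eV/c ≈ 1.09 × 10^-3 eV/c.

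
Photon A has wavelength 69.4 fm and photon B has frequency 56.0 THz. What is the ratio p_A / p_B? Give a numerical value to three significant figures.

p_A = 9.548 × 10^-21 kg·m/s (from wavelength = 69.4 fm, via p = h/λ).
p_B = 1.238 × 10^-28 kg·m/s (from frequency = 56.0 THz, via p = hf/c).
Ratio = 9.548 × 10^-21 / 1.238 × 10^-28 = 7.71 × 10^7.

7.71 × 10^7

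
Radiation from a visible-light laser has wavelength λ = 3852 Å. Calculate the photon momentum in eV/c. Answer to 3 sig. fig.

First convert: λ = 3852 Å = 3.852 × 10^-7 m.
For a photon p = h/λ, so p = 1.720 × 10^-27 kg·m/s.
Converting to eV/c: p = 3.219 eV/c ≈ 3.22 eV/c.

3.22 eV/c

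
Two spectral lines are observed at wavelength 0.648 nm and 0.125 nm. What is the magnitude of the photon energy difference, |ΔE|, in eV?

Using E = hc/λ: E₁ = 3.066·10^-16 J, E₂ = 1.589·10^-15 J.
|ΔE| = |3.066·10^-16 − 1.589·10^-15| = 1.28·10^-15 J = 8010 eV.

8010 eV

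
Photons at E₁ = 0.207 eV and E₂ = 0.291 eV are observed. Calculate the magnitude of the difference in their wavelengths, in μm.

Using λ = hc/E: λ₁ = 5.990 × 10^-6 m, λ₂ = 4.261 × 10^-6 m.
|Δλ| = |5.990 × 10^-6 − 4.261 × 10^-6| = 1.73 × 10^-6 m = 1.73 μm.

1.73 μm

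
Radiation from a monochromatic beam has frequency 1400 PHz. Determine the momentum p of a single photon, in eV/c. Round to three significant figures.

In SI units: f = 1400 PHz = 1.4e18 Hz.
For a photon p = hf/c, so p = 3.094e-24 kg·m/s.
Converting to eV/c: p = 5790 eV/c ≈ 5790 eV/c.

5790 eV/c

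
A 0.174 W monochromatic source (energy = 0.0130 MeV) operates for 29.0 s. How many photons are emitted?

Total energy: E_total = P·t = 0.174 × 29.0 = 5.046 J.
Per-photon energy: E = 2.083 × 10^-15 J.
N = E_total / E_photon = 2.42 × 10^15.

2.42 × 10^15 photons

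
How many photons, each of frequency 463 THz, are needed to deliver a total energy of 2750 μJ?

Per-photon energy: E = 3.068e-19 J (from frequency = 463 THz).
N = E_total / E_photon = 0.00275 J / 3.068e-19 J = 8.96e15.

8.96e15 photons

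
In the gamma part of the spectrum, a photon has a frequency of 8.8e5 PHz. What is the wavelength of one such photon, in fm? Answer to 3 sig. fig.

Use c = 2.99792458e8 m/s.
In SI units: f = 8.8e5 PHz = 8.8e20 Hz.
For a photon λ = c/f, so λ = 3.407e-13 m.
Converting to fm: λ = 340.7 fm ≈ 341 fm.

341 fm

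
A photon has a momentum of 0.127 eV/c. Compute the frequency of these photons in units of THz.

(h = 6.62607015 × 10^-34 J·s, c = 2.99792458 × 10^8 m/s, 1 eV = 1.602176634 × 10^-19 J.)
First convert: p = 0.127 eV/c = 6.7872 × 10^-29 kg·m/s.
Since f = pc/h for a photon, f = 3.071 × 10^13 Hz.
Converting to THz: f = 30.71 THz ≈ 30.7 THz.

30.7 THz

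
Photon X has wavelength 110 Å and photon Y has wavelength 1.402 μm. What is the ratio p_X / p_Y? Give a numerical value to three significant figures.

127

p_X = 6.024e-26 kg·m/s (from wavelength = 110 Å, via p = h/λ).
p_Y = 4.726e-28 kg·m/s (from wavelength = 1.402 μm, via p = h/λ).
Ratio = 6.024e-26 / 4.726e-28 = 127.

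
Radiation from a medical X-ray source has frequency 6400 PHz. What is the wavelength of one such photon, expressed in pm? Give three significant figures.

46.8 pm

Use c = 2.99792458·10^8 m/s.
First convert: f = 6400 PHz = 6.4·10^18 Hz.
Since λ = c/f for a photon, λ = 4.684·10^-11 m.
Converting to pm: λ = 46.84 pm ≈ 46.8 pm.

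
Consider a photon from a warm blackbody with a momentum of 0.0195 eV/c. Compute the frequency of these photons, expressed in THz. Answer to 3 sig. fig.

4.72 THz

In SI units: p = 0.0195 eV/c = 1.0421·10^-29 kg·m/s.
Since f = pc/h for a photon, f = 4.715·10^12 Hz.
Converting to THz: f = 4.715 THz ≈ 4.72 THz.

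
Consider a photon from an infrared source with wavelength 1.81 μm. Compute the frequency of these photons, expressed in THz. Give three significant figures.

166 THz

Convert to SI: λ = 1.81 μm = 1.81·10^-6 m.
For a photon f = c/λ, so f = 1.656·10^14 Hz.
Converting to THz: f = 165.6 THz ≈ 166 THz.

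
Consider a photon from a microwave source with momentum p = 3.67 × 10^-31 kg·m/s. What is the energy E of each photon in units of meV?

Use c = 2.99792458 × 10^8 m/s, 1 eV = 1.602176634 × 10^-19 J.
For a photon E = pc, so E = 1.100 × 10^-22 J.
Converting to meV: E = 0.6867 meV ≈ 0.687 meV.

0.687 meV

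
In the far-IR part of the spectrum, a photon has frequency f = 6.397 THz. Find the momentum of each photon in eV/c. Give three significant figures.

Convert to SI: f = 6.397 THz = 6.397 × 10^12 Hz.
The photon relation is p = hf/c, giving p = 1.414 × 10^-29 kg·m/s.
Converting to eV/c: p = 0.02646 eV/c ≈ 0.0265 eV/c.

0.0265 eV/c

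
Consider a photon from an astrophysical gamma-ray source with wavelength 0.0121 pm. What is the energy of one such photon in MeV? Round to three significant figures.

(h = 6.62607015e-34 J·s, c = 2.99792458e8 m/s, 1 eV = 1.602176634e-19 J.)
First convert: λ = 0.0121 pm = 1.21e-14 m.
For a photon E = hc/λ, so E = 1.642e-11 J.
Converting to MeV: E = 102.5 MeV ≈ 102 MeV.

102 MeV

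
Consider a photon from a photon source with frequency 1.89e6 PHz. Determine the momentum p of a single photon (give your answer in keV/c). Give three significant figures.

Take h = 6.62607015e-34 J·s, c = 2.99792458e8 m/s, 1 eV = 1.602176634e-19 J.
Convert to SI: f = 1.89e6 PHz = 1.89e21 Hz.
Since p = hf/c for a photon, p = 4.177e-21 kg·m/s.
Converting to keV/c: p = 7816 keV/c ≈ 7820 keV/c.

7820 keV/c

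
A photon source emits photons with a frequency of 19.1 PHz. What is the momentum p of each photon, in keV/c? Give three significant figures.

0.0790 keV/c

Convert to SI: f = 19.1 PHz = 1.91e16 Hz.
For a photon p = hf/c, so p = 4.222e-26 kg·m/s.
Converting to keV/c: p = 0.07899 keV/c ≈ 0.0790 keV/c.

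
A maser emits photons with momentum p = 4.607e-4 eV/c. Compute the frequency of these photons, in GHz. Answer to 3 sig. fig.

Convert to SI: p = 4.607e-4 eV/c = 2.4621e-31 kg·m/s.
For a photon f = pc/h, so f = 1.114e11 Hz.
Converting to GHz: f = 111.4 GHz ≈ 111 GHz.

111 GHz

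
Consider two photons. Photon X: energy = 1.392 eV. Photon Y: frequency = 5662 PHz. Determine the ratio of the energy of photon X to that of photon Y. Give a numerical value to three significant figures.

5.94·10^-5

E_X = 2.230·10^-19 J (from energy = 1.392 eV, via E given directly).
E_Y = 3.752·10^-15 J (from frequency = 5662 PHz, via E = hf).
Ratio = 2.230·10^-19 / 3.752·10^-15 = 5.94·10^-5.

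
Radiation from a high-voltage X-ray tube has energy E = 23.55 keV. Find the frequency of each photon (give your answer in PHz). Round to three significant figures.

5690 PHz

First convert: E = 23.55 keV = 3.7731e-15 J.
For a photon f = E/h, so f = 5.694e18 Hz.
Converting to PHz: f = 5694 PHz ≈ 5690 PHz.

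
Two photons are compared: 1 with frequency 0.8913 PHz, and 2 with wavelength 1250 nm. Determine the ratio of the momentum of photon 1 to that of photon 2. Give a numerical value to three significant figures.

3.72

p_1 = 1.970 × 10^-27 kg·m/s (from frequency = 0.8913 PHz, via p = hf/c).
p_2 = 5.301 × 10^-28 kg·m/s (from wavelength = 1250 nm, via p = h/λ).
Ratio = 1.970 × 10^-27 / 5.301 × 10^-28 = 3.72.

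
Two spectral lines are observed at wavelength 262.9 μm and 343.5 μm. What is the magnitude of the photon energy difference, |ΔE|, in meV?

1.11 meV

Using E = hc/λ: E₁ = 7.5559 × 10^-22 J, E₂ = 5.7830 × 10^-22 J.
|ΔE| = |7.5559 × 10^-22 − 5.7830 × 10^-22| = 1.77 × 10^-22 J = 1.11 meV.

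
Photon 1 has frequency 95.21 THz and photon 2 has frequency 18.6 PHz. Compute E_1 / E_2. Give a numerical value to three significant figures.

E_1 = 6.309 × 10^-20 J (from frequency = 95.21 THz, via E = hf).
E_2 = 1.232 × 10^-17 J (from frequency = 18.6 PHz, via E = hf).
Ratio = 6.309 × 10^-20 / 1.232 × 10^-17 = 5.12 × 10^-3.

5.12 × 10^-3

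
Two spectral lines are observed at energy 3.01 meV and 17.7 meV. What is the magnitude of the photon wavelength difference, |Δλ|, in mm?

0.342 mm

Using λ = hc/E: λ₁ = 4.119 × 10^-4 m, λ₂ = 7.005 × 10^-5 m.
|Δλ| = |4.119 × 10^-4 − 7.005 × 10^-5| = 3.42 × 10^-4 m = 0.342 mm.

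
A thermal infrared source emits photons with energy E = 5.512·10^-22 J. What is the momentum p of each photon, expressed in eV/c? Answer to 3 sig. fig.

3.44·10^-3 eV/c

Take c = 2.99792458·10^8 m/s, 1 eV = 1.602176634·10^-19 J.
Since p = E/c for a photon, p = 1.839·10^-30 kg·m/s.
Converting to eV/c: p = 0.003440 eV/c ≈ 3.44·10^-3 eV/c.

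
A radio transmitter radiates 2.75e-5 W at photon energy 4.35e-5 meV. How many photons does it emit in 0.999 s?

Total energy: E_total = P·t = 2.75e-5 × 0.999 = 2.747e-5 J.
Per-photon energy: E = 6.969e-27 J.
N = E_total / E_photon = 3.94e21.

3.94e21 photons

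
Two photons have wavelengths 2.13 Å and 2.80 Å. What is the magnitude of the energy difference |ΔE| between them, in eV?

1390 eV

Using E = hc/λ: E₁ = 9.326 × 10^-16 J, E₂ = 7.094 × 10^-16 J.
|ΔE| = |9.326 × 10^-16 − 7.094 × 10^-16| = 2.23 × 10^-16 J = 1390 eV.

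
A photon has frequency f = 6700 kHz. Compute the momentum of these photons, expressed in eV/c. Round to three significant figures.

2.77e-8 eV/c

Use h = 6.62607015e-34 J·s, c = 2.99792458e8 m/s, 1 eV = 1.602176634e-19 J.
Convert to SI: f = 6700 kHz = 6.7e6 Hz.
Apply p = hf/c: p = 1.481e-35 kg·m/s.
Converting to eV/c: p = 2.771e-8 eV/c ≈ 2.77e-8 eV/c.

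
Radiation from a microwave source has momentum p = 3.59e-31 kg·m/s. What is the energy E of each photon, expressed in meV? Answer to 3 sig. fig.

Take c = 2.99792458e8 m/s, 1 eV = 1.602176634e-19 J.
For a photon E = pc, so E = 1.076e-22 J.
Converting to meV: E = 0.6717 meV ≈ 0.672 meV.

0.672 meV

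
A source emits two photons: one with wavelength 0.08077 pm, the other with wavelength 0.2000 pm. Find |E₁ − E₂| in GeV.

9.15e-3 GeV

Using E = hc/λ: E₁ = 2.4594e-12 J, E₂ = 9.9322e-13 J.
|ΔE| = |2.4594e-12 − 9.9322e-13| = 1.47e-12 J = 9.15e-3 GeV.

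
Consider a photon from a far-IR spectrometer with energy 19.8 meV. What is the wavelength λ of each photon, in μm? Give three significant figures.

62.6 μm

In SI units: E = 19.8 meV = 3.1723e-21 J.
The photon relation is λ = hc/E, giving λ = 6.262e-5 m.
Converting to μm: λ = 62.62 μm ≈ 62.6 μm.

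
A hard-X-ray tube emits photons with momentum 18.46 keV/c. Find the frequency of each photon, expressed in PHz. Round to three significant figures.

Take h = 6.62607015e-34 J·s, c = 2.99792458e8 m/s, 1 eV = 1.602176634e-19 J.
In SI units: p = 18.46 keV/c = 9.8656e-24 kg·m/s.
Apply f = pc/h: f = 4.464e18 Hz.
Converting to PHz: f = 4464 PHz ≈ 4460 PHz.

4460 PHz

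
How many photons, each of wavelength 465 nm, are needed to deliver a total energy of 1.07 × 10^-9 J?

Per-photon energy: E = 4.272 × 10^-19 J (from wavelength = 465 nm).
N = E_total / E_photon = 1.07 × 10^-9 J / 4.272 × 10^-19 J = 2.50 × 10^9.

2.50 × 10^9 photons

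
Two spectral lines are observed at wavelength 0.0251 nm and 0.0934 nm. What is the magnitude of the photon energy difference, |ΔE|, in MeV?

0.0361 MeV

Using E = hc/λ: E₁ = 7.914·10^-15 J, E₂ = 2.127·10^-15 J.
|ΔE| = |7.914·10^-15 − 2.127·10^-15| = 5.79·10^-15 J = 0.0361 MeV.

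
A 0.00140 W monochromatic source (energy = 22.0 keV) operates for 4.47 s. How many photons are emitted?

1.78e12 photons

Total energy: E_total = P·t = 0.00140 × 4.47 = 0.006258 J.
Per-photon energy: E = 3.525e-15 J.
N = E_total / E_photon = 1.78e12.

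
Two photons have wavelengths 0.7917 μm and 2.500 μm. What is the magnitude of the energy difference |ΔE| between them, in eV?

Using E = hc/λ: E₁ = 2.5091·10^-19 J, E₂ = 7.9458·10^-20 J.
|ΔE| = |2.5091·10^-19 − 7.9458·10^-20| = 1.71·10^-19 J = 1.07 eV.

1.07 eV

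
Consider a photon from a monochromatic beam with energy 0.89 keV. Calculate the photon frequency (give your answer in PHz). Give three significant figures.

215 PHz

In SI units: E = 0.89 keV = 1.4259 × 10^-16 J.
The photon relation is f = E/h, giving f = 2.152 × 10^17 Hz.
Converting to PHz: f = 215.2 PHz ≈ 215 PHz.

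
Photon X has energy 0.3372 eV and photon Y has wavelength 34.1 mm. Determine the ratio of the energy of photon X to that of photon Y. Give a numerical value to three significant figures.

E_X = 5.403e-20 J (from energy = 0.3372 eV, via E given directly).
E_Y = 5.825e-24 J (from wavelength = 34.1 mm, via E = hc/λ).
Ratio = 5.403e-20 / 5.825e-24 = 9270.

9270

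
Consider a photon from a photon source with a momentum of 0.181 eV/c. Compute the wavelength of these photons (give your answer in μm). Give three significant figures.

Use h = 6.62607015e-34 J·s, c = 2.99792458e8 m/s, 1 eV = 1.602176634e-19 J.
First convert: p = 0.181 eV/c = 9.6732e-29 kg·m/s.
Apply λ = h/p: λ = 6.850e-6 m.
Converting to μm: λ = 6.850 μm ≈ 6.85 μm.

6.85 μm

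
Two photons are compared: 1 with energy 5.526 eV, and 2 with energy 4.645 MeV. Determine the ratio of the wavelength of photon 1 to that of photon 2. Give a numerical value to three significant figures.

8.41e5

λ_1 = 2.244e-7 m (from energy = 5.526 eV, via λ = hc/E).
λ_2 = 2.669e-13 m (from energy = 4.645 MeV, via λ = hc/E).
Ratio = 2.244e-7 / 2.669e-13 = 8.41e5.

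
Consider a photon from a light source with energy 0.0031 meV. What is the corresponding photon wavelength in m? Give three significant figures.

In SI units: E = 0.0031 meV = 4.9667·10^-25 J.
Since λ = hc/E for a photon, λ = 0.3999 m.
So λ ≈ 0.400 m.

0.400 m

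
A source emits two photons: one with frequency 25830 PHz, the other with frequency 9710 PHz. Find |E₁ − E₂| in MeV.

0.0667 MeV

Using E = hf: E₁ = 1.7115 × 10^-14 J, E₂ = 6.4339 × 10^-15 J.
|ΔE| = |1.7115 × 10^-14 − 6.4339 × 10^-15| = 1.07 × 10^-14 J = 0.0667 MeV.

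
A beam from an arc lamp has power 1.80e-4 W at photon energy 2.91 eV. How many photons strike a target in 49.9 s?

1.93e16 photons

Total energy: E_total = P·t = 1.80e-4 × 49.9 = 0.008982 J.
Per-photon energy: E = 4.662e-19 J.
N = E_total / E_photon = 1.93e16.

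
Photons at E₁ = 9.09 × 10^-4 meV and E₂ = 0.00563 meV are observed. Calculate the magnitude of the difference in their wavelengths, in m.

Using λ = hc/E: λ₁ = 1.364 m, λ₂ = 0.2202 m.
|Δλ| = |1.364 − 0.2202| = 1.14 m.

1.14 m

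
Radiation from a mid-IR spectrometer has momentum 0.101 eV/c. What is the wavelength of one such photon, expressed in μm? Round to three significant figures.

In SI units: p = 0.101 eV/c = 5.3977e-29 kg·m/s.
For a photon λ = h/p, so λ = 1.228e-5 m.
Converting to μm: λ = 12.28 μm ≈ 12.3 μm.

12.3 μm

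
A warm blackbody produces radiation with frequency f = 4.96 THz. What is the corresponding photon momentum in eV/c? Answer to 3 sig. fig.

Take h = 6.62607015e-34 J·s, c = 2.99792458e8 m/s, 1 eV = 1.602176634e-19 J.
Convert to SI: f = 4.96 THz = 4.96e12 Hz.
For a photon p = hf/c, so p = 1.096e-29 kg·m/s.
Converting to eV/c: p = 0.02051 eV/c ≈ 0.0205 eV/c.

0.0205 eV/c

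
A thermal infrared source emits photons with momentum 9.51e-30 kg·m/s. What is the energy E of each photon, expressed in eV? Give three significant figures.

0.0178 eV

(c = 2.99792458e8 m/s, 1 eV = 1.602176634e-19 J.)
For a photon E = pc, so E = 2.851e-21 J.
Converting to eV: E = 0.01779 eV ≈ 0.0178 eV.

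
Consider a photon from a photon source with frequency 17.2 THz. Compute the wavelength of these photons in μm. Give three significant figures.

Use c = 2.99792458 × 10^8 m/s.
In SI units: f = 17.2 THz = 1.72 × 10^13 Hz.
Since λ = c/f for a photon, λ = 1.743 × 10^-5 m.
Converting to μm: λ = 17.43 μm ≈ 17.4 μm.

17.4 μm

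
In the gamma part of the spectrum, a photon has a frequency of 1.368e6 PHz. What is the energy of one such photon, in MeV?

5.66 MeV

Use h = 6.62607015e-34 J·s, 1 eV = 1.602176634e-19 J.
First convert: f = 1.368e6 PHz = 1.368e21 Hz.
The photon relation is E = hf, giving E = 9.064e-13 J.
Converting to MeV: E = 5.658 MeV ≈ 5.66 MeV.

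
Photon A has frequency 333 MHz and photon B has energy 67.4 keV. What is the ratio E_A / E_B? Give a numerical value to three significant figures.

2.04·10^-11

E_A = 2.206·10^-25 J (from frequency = 333 MHz, via E = hf).
E_B = 1.080·10^-14 J (from energy = 67.4 keV, via E given directly).
Ratio = 2.206·10^-25 / 1.080·10^-14 = 2.04·10^-11.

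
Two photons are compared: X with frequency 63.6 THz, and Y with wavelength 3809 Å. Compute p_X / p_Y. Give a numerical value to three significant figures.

0.0808

p_X = 1.406e-28 kg·m/s (from frequency = 63.6 THz, via p = hf/c).
p_Y = 1.740e-27 kg·m/s (from wavelength = 3809 Å, via p = h/λ).
Ratio = 1.406e-28 / 1.740e-27 = 0.0808.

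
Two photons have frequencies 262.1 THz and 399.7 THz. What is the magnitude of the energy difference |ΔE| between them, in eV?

0.569 eV

Using E = hf: E₁ = 1.7367e-19 J, E₂ = 2.6484e-19 J.
|ΔE| = |1.7367e-19 − 2.6484e-19| = 9.12e-20 J = 0.569 eV.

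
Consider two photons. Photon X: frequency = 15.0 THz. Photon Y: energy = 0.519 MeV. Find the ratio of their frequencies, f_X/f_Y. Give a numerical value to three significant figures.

f_X = 1.500·10^13 Hz (from frequency = 15.0 THz, via f given directly).
f_Y = 1.255·10^20 Hz (from energy = 0.519 MeV, via f = E/h).
Ratio = 1.500·10^13 / 1.255·10^20 = 1.20·10^-7.

1.20·10^-7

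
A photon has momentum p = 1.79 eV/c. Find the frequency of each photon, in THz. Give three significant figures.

433 THz

In SI units: p = 1.79 eV/c = 9.5663 × 10^-28 kg·m/s.
Since f = pc/h for a photon, f = 4.328 × 10^14 Hz.
Converting to THz: f = 432.8 THz ≈ 433 THz.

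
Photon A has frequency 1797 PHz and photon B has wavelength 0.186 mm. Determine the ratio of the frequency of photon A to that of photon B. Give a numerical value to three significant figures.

1.11 × 10^6

f_A = 1.797 × 10^18 Hz (from frequency = 1797 PHz, via f given directly).
f_B = 1.612 × 10^12 Hz (from wavelength = 0.186 mm, via f = c/λ).
Ratio = 1.797 × 10^18 / 1.612 × 10^12 = 1.11 × 10^6.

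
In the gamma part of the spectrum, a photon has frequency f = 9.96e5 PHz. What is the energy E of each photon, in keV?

4120 keV

Use h = 6.62607015e-34 J·s, 1 eV = 1.602176634e-19 J.
Convert to SI: f = 9.96e5 PHz = 9.96e20 Hz.
Since E = hf for a photon, E = 6.600e-13 J.
Converting to keV: E = 4119 keV ≈ 4120 keV.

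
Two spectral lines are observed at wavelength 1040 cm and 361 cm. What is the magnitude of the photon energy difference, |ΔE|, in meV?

2.24e-4 meV

Using E = hc/λ: E₁ = 1.910e-26 J, E₂ = 5.503e-26 J.
|ΔE| = |1.910e-26 − 5.503e-26| = 3.59e-26 J = 2.24e-4 meV.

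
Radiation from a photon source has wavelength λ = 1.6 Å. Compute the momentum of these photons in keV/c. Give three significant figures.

7.75 keV/c

Convert to SI: λ = 1.6 Å = 1.6·10^-10 m.
For a photon p = h/λ, so p = 4.141·10^-24 kg·m/s.
Converting to keV/c: p = 7.749 keV/c ≈ 7.75 keV/c.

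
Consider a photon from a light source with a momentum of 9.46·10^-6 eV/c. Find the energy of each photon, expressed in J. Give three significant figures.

First convert: p = 9.46·10^-6 eV/c = 5.0557·10^-33 kg·m/s.
The photon relation is E = pc, giving E = 1.516·10^-24 J.
So E ≈ 1.52·10^-24 J.

1.52·10^-24 J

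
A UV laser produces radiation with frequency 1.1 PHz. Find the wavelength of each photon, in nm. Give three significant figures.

(c = 2.99792458e8 m/s.)
In SI units: f = 1.1 PHz = 1.1e15 Hz.
The photon relation is λ = c/f, giving λ = 2.725e-7 m.
Converting to nm: λ = 272.5 nm ≈ 273 nm.

273 nm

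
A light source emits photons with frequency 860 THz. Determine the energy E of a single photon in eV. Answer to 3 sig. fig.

Use h = 6.62607015 × 10^-34 J·s, 1 eV = 1.602176634 × 10^-19 J.
Convert to SI: f = 860 THz = 8.6 × 10^14 Hz.
The photon relation is E = hf, giving E = 5.698 × 10^-19 J.
Converting to eV: E = 3.557 eV ≈ 3.56 eV.

3.56 eV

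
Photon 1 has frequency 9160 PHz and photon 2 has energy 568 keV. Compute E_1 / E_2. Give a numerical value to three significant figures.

E_1 = 6.069e-15 J (from frequency = 9160 PHz, via E = hf).
E_2 = 9.100e-14 J (from energy = 568 keV, via E given directly).
Ratio = 6.069e-15 / 9.100e-14 = 0.0667.

0.0667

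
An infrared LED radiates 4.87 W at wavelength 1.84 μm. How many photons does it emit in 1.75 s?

Total energy: E_total = P·t = 4.87 × 1.75 = 8.523 J.
Per-photon energy: E = 1.080 × 10^-19 J.
N = E_total / E_photon = 7.89 × 10^19.

7.89 × 10^19 photons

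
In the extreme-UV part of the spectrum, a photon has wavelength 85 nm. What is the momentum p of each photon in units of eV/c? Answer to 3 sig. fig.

14.6 eV/c

(h = 6.62607015e-34 J·s, c = 2.99792458e8 m/s, 1 eV = 1.602176634e-19 J.)
Convert to SI: λ = 85 nm = 8.5e-8 m.
Apply p = h/λ: p = 7.795e-27 kg·m/s.
Converting to eV/c: p = 14.59 eV/c ≈ 14.6 eV/c.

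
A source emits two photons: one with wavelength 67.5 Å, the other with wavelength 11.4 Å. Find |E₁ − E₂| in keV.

Using E = hc/λ: E₁ = 2.943e-17 J, E₂ = 1.742e-16 J.
|ΔE| = |2.943e-17 − 1.742e-16| = 1.45e-16 J = 0.904 keV.

0.904 keV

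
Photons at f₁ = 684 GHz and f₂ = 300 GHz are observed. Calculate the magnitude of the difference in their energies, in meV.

Using E = hf: E₁ = 4.532e-22 J, E₂ = 1.988e-22 J.
|ΔE| = |4.532e-22 − 1.988e-22| = 2.54e-22 J = 1.59 meV.

1.59 meV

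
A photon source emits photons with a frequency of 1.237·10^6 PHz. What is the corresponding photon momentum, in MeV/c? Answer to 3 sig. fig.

5.12 MeV/c

In SI units: f = 1.237·10^6 PHz = 1.237·10^21 Hz.
The photon relation is p = hf/c, giving p = 2.734·10^-21 kg·m/s.
Converting to MeV/c: p = 5.116 MeV/c ≈ 5.12 MeV/c.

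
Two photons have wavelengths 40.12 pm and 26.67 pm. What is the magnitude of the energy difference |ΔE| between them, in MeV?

0.0156 MeV

Using E = hc/λ: E₁ = 4.9513e-15 J, E₂ = 7.4482e-15 J.
|ΔE| = |4.9513e-15 − 7.4482e-15| = 2.50e-15 J = 0.0156 MeV.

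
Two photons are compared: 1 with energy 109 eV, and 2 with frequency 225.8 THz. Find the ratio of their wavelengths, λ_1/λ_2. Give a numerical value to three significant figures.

λ_1 = 1.137 × 10^-8 m (from energy = 109 eV, via λ = hc/E).
λ_2 = 1.328 × 10^-6 m (from frequency = 225.8 THz, via λ = c/f).
Ratio = 1.137 × 10^-8 / 1.328 × 10^-6 = 8.57 × 10^-3.

8.57 × 10^-3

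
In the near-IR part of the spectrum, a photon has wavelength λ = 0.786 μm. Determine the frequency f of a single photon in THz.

381 THz

Take c = 2.99792458·10^8 m/s.
In SI units: λ = 0.786 μm = 7.86·10^-7 m.
Apply f = c/λ: f = 3.814·10^14 Hz.
Converting to THz: f = 381.4 THz ≈ 381 THz.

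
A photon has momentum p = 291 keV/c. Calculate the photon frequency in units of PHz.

7.04·10^4 PHz

(h = 6.62607015·10^-34 J·s, c = 2.99792458·10^8 m/s, 1 eV = 1.602176634·10^-19 J.)
Convert to SI: p = 291 keV/c = 1.5552·10^-22 kg·m/s.
The photon relation is f = pc/h, giving f = 7.036·10^19 Hz.
Converting to PHz: f = 70360 PHz ≈ 7.04·10^4 PHz.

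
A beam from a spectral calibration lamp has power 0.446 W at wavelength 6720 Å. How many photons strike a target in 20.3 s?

3.06e19 photons

Total energy: E_total = P·t = 0.446 × 20.3 = 9.054 J.
Per-photon energy: E = 2.956e-19 J.
N = E_total / E_photon = 3.06e19.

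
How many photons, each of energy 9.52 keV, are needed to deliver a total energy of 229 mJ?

1.50 × 10^14 photons

Per-photon energy: E = 1.525 × 10^-15 J (from energy = 9.52 keV).
N = E_total / E_photon = 0.229 J / 1.525 × 10^-15 J = 1.50 × 10^14.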